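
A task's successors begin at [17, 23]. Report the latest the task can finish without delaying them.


LF = min of all successor start times
Successors start at: [17, 23]
LF = min(17, 23)
= 17


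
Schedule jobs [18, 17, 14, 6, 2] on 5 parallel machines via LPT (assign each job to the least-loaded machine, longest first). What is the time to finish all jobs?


Jobs (LPT sorted): [18, 17, 14, 6, 2]
Machines: 5
  J=18 → Machine 1 (load: 0+18=18)
  J=17 → Machine 2 (load: 0+17=17)
  J=14 → Machine 3 (load: 0+14=14)
  J=6 → Machine 4 (load: 0+6=6)
  J=2 → Machine 5 (load: 0+2=2)
Machine loads: [18, 17, 14, 6, 2]
Makespan = max = 18 time units


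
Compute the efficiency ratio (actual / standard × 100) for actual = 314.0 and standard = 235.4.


Efficiency = (actual / standard) × 100
= (314.0 / 235.4) × 100
= 133.4%


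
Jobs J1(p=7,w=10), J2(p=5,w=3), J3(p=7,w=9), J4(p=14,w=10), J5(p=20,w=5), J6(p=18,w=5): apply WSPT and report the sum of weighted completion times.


WSPT order (by p/w): J1 → J3 → J4 → J2 → J6 → J5
  J1: C=7, w·C=10×7=70
  J3: C=14, w·C=9×14=126
  J4: C=28, w·C=10×28=280
  J2: C=33, w·C=3×33=99
  J6: C=51, w·C=5×51=255
  J5: C=71, w·C=5×71=355
Σ w·C = 1185
= 1185


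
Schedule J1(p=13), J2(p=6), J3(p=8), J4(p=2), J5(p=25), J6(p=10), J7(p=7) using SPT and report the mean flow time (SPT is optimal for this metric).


SPT order: J4 → J2 → J7 → J3 → J6 → J1 → J5
Completion times:
  J4: C=2
  J2: C=8
  J7: C=15
  J3: C=23
  J6: C=33
  J1: C=46
  J5: C=71
Sum = 198, n = 7
Mean flow = 198/7
= 28.29


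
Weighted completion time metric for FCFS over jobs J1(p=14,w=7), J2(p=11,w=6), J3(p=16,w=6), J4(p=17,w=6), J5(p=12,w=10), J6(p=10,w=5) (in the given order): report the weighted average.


Completion times:
  J1: C=14, w×C=7×14=98
  J2: C=25, w×C=6×25=150
  J3: C=41, w×C=6×41=246
  J4: C=58, w×C=6×58=348
  J5: C=70, w×C=10×70=700
  J6: C=80, w×C=5×80=400
Sum w×C = 1942
Sum w = 40
Weighted avg = 1942/40
= 48.55


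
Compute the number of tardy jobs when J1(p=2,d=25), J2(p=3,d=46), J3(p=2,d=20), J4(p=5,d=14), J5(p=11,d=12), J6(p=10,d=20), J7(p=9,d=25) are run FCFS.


Completion vs due date:
  J1: C=2, d=25 → on time
  J2: C=5, d=46 → on time
  J3: C=7, d=20 → on time
  J4: C=12, d=14 → on time
  J5: C=23, d=12 → TARDY
  J6: C=33, d=20 → TARDY
  J7: C=42, d=25 → TARDY
Tardy jobs: J5, J6, J7
Count = 3


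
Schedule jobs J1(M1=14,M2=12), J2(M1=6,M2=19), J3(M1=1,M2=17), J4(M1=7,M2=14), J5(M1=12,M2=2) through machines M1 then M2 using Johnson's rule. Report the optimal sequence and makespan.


Johnson's rule:
Group 1 (M1≤M2, sort by M1): ['J3', 'J2', 'J4']
Group 2 (M1>M2, sort desc M2): ['J1', 'J5']
Sequence: J3 → J2 → J4 → J1 → J5
Makespan calculation:
  J3: M1 done=1, M2 done=18
  J2: M1 done=7, M2 done=37
  J4: M1 done=14, M2 done=51
  J1: M1 done=28, M2 done=63
  J5: M1 done=40, M2 done=65
= Sequence: J3 → J2 → J4 → J1 → J5, Makespan: 65


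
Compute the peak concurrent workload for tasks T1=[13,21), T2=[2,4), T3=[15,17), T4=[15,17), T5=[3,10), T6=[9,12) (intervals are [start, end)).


Check each time point for overlaps:
  t=15: 3 tasks active (T1, T3, T4)
Max concurrent = 3


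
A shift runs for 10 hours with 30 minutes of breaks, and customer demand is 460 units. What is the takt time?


Available = 10×60 - 30 = 570 min
Takt time = 570 / 460
= 1.24 min/unit


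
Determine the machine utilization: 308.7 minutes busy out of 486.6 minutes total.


Utilization = busy / total × 100
= 308.7 / 486.6 × 100
= 63.4%


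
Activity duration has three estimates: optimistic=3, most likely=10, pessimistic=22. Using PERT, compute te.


te = (o + 4m + p) / 6
= (3 + 4×10 + 22) / 6
= (3 + 40 + 22) / 6
= 65 / 6
= 10.83


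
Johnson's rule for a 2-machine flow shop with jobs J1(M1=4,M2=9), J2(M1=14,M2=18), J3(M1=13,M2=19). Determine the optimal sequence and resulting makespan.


Johnson's rule:
Group 1 (M1≤M2, sort by M1): ['J1', 'J3', 'J2']
Group 2 (M1>M2, sort desc M2): []
Sequence: J1 → J3 → J2
Makespan calculation:
  J1: M1 done=4, M2 done=13
  J3: M1 done=17, M2 done=36
  J2: M1 done=31, M2 done=54
= Sequence: J1 → J3 → J2, Makespan: 54


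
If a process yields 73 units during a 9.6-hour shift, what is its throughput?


Throughput = units / time
= 73 / 9.6
= 7.6 units/hour


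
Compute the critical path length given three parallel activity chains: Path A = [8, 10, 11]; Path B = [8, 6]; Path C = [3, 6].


Path A: 8 + 10 + 11 = 29
Path B: 8 + 6 = 14
Path C: 3 + 6 = 9
Critical path = longest = max(29, 14, 9)
= 29 (Path A)


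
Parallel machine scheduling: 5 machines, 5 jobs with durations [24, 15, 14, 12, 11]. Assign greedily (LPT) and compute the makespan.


Jobs (LPT sorted): [24, 15, 14, 12, 11]
Machines: 5
  J=24 → Machine 1 (load: 0+24=24)
  J=15 → Machine 2 (load: 0+15=15)
  J=14 → Machine 3 (load: 0+14=14)
  J=12 → Machine 4 (load: 0+12=12)
  J=11 → Machine 5 (load: 0+11=11)
Machine loads: [24, 15, 14, 12, 11]
Makespan = max = 24 time units


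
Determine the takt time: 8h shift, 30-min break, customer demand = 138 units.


Available = 8×60 - 30 = 450 min
Takt time = 450 / 138
= 3.26 min/unit


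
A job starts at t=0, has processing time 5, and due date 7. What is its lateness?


Completion = 0 + 5 = 5
Lateness = C - d = 5 - 7
= -2


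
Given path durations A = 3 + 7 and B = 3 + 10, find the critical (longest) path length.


Path A: 3 + 7 = 10
Path B: 3 + 10 = 13
Critical path = longest = max(10, 13)
= 13 (Path B)


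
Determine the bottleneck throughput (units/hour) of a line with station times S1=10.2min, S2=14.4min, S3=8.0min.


Bottleneck = longest station time
Station times: [10.2, 14.4, 8.0]
Max = 14.4 min
Rate = 60 / 14.4
= 4.17 units/hour (bottleneck: 14.4min)


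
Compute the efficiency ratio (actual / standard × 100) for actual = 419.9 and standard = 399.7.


Efficiency = (actual / standard) × 100
= (419.9 / 399.7) × 100
= 105.1%


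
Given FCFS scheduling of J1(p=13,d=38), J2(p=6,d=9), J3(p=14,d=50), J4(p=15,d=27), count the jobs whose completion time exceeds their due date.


Completion vs due date:
  J1: C=13, d=38 → on time
  J2: C=19, d=9 → TARDY
  J3: C=33, d=50 → on time
  J4: C=48, d=27 → TARDY
Tardy jobs: J2, J4
Count = 2


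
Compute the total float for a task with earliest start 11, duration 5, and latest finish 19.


EF = ES + duration = 11 + 5 = 16
LS = LF - duration = 19 - 5 = 14
Total Float = LF - EF = 19 - 16
(or LS - ES = 14 - 11)
= 3


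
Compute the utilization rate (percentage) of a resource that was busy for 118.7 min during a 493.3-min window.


Utilization = busy / total × 100
= 118.7 / 493.3 × 100
= 24.1%


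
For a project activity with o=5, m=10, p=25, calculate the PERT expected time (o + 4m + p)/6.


te = (o + 4m + p) / 6
= (5 + 4×10 + 25) / 6
= (5 + 40 + 25) / 6
= 70 / 6
= 11.67


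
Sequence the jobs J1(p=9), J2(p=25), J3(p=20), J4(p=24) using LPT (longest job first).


LPT: sort by longest processing time first
  J2: p=25
  J4: p=24
  J3: p=20
  J1: p=9
Order: J2 → J4 → J3 → J1


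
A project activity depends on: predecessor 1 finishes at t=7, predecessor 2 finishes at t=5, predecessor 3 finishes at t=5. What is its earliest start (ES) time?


ES = max of all predecessor completion times
Predecessors: [7, 5, 5]
ES = max(7, 5, 5)
= 7


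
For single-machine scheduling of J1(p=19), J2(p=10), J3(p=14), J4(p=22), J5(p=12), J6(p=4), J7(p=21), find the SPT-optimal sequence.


SPT: sort by shortest processing time
  J6: p=4
  J2: p=10
  J5: p=12
  J3: p=14
  J1: p=19
  J7: p=21
  J4: p=22
Order: J6 → J2 → J5 → J3 → J1 → J7 → J4


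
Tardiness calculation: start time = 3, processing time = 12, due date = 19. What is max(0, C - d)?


Completion = start + processing = 3 + 12 = 15
Tardiness = max(0, C - d) = max(0, 15 - 19)
= max(0, -4)
= 0


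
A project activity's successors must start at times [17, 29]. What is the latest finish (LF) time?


LF = min of all successor start times
Successors start at: [17, 29]
LF = min(17, 29)
= 17


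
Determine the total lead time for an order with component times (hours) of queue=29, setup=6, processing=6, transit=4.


Lead time = queue + setup + processing + transit
= 29 + 6 + 6 + 4
= 45 hours


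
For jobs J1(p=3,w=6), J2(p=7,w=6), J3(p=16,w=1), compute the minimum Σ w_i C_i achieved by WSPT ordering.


WSPT order (by p/w): J1 → J2 → J3
  J1: C=3, w·C=6×3=18
  J2: C=10, w·C=6×10=60
  J3: C=26, w·C=1×26=26
Σ w·C = 104
= 104


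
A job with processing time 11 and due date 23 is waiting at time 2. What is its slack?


Slack = due - current_time - processing
= 23 - 2 - 11
= 10


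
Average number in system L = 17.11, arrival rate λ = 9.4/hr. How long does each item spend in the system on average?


Little's law: L = λW → W = L / λ
= 17.11 / 9.4
= 1.82 hours


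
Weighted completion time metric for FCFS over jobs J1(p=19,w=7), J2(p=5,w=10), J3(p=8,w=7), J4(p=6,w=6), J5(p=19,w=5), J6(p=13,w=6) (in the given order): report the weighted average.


Completion times:
  J1: C=19, w×C=7×19=133
  J2: C=24, w×C=10×24=240
  J3: C=32, w×C=7×32=224
  J4: C=38, w×C=6×38=228
  J5: C=57, w×C=5×57=285
  J6: C=70, w×C=6×70=420
Sum w×C = 1530
Sum w = 41
Weighted avg = 1530/41
= 37.32


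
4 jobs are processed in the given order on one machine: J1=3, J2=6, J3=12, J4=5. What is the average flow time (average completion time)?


Completion times:
  J1: completes at 3
  J2: completes at 9
  J3: completes at 21
  J4: completes at 26
Sum = 59
Average = 59/4
= 14.75


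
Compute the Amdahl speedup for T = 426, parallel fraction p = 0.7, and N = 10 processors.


Amdahl's law: T_p = T × ((1-p) + p/N)
= 426 × ((1-0.7) + 0.7/10)
= 426 × (0.30 + 0.0700)
= 426 × 0.3700
= 157.62
Speedup = 426/157.62
= 2.70×


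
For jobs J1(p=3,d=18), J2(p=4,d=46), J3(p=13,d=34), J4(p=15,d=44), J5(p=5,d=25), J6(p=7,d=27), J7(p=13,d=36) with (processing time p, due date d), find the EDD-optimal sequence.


EDD: sort by earliest due date
  J1: d=18, p=3
  J5: d=25, p=5
  J6: d=27, p=7
  J3: d=34, p=13
  J7: d=36, p=13
  J4: d=44, p=15
  J2: d=46, p=4
Order: J1 → J5 → J6 → J3 → J7 → J4 → J2


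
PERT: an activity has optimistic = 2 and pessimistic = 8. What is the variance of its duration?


σ² = ((p - o) / 6)² = (p - o)² / 36
= (8 - 2)² / 36
= 6² / 36
= 36 / 36
= 1.0000


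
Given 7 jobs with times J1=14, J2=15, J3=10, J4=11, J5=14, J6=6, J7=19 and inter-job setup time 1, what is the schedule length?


Makespan = Σ processing + (n-1) × setup
= (14 + 15 + 10 + 11 + 14 + 6 + 19) + (7-1)×1
= 89 + 6
= 95 time units


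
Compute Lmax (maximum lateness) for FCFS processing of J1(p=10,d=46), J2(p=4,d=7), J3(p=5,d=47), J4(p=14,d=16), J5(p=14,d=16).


Lateness per job (L = C - d):
  J1: C=10, d=46, L=-36
  J2: C=14, d=7, L=7
  J3: C=19, d=47, L=-28
  J4: C=33, d=16, L=17
  J5: C=47, d=16, L=31
Lmax = max(-36, 7, -28, 17, 31)
= 31


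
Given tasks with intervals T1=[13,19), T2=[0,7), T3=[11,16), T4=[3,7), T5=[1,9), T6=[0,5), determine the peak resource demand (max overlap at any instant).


Check each time point for overlaps:
  t=3: 4 tasks active (T2, T4, T5, T6)
Max concurrent = 4


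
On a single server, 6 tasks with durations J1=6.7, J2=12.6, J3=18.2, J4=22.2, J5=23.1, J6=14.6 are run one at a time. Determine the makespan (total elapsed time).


Sequential makespan: sum all processing times
= 6.7 + 12.6 + 18.2 + 22.2 + 23.1 + 14.6
= 97.4 time units


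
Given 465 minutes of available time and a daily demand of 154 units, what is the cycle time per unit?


Cycle time = available time / demand
= 465 / 154
= 3.02 min/unit


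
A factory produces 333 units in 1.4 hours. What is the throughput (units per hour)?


Throughput = units / time
= 333 / 1.4
= 237.9 units/hour


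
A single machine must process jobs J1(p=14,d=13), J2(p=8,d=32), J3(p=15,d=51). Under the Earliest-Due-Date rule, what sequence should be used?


EDD: sort by earliest due date
  J1: d=13, p=14
  J2: d=32, p=8
  J3: d=51, p=15
Order: J1 → J2 → J3


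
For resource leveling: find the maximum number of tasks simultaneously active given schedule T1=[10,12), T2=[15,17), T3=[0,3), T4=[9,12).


Check each time point for overlaps:
  t=10: 2 tasks active (T1, T4)
Max concurrent = 2


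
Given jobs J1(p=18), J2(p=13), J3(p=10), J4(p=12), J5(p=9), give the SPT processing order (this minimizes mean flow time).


SPT: sort by shortest processing time
  J5: p=9
  J3: p=10
  J4: p=12
  J2: p=13
  J1: p=18
Order: J5 → J3 → J4 → J2 → J1


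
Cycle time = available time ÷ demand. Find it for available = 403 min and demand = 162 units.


Cycle time = available time / demand
= 403 / 162
= 2.49 min/unit


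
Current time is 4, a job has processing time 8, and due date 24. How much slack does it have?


Slack = due - current_time - processing
= 24 - 4 - 8
= 12


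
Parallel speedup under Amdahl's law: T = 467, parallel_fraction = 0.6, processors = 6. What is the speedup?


Amdahl's law: T_p = T × ((1-p) + p/N)
= 467 × ((1-0.6) + 0.6/6)
= 467 × (0.40 + 0.1000)
= 467 × 0.5000
= 233.50
Speedup = 467/233.50
= 2.00×


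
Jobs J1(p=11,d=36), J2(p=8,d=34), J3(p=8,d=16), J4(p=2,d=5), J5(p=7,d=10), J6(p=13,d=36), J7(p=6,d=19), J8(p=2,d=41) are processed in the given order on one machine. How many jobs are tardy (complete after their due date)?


Completion vs due date:
  J1: C=11, d=36 → on time
  J2: C=19, d=34 → on time
  J3: C=27, d=16 → TARDY
  J4: C=29, d=5 → TARDY
  J5: C=36, d=10 → TARDY
  J6: C=49, d=36 → TARDY
  J7: C=55, d=19 → TARDY
  J8: C=57, d=41 → TARDY
Tardy jobs: J3, J4, J5, J6, J7, J8
Count = 6


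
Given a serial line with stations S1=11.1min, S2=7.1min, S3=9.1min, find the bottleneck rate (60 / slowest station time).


Bottleneck = longest station time
Station times: [11.1, 7.1, 9.1]
Max = 11.1 min
Rate = 60 / 11.1
= 5.41 units/hour (bottleneck: 11.1min)


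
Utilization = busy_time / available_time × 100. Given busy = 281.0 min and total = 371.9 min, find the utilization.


Utilization = busy / total × 100
= 281.0 / 371.9 × 100
= 75.6%


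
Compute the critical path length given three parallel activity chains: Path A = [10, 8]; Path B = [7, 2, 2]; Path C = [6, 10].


Path A: 10 + 8 = 18
Path B: 7 + 2 + 2 = 11
Path C: 6 + 10 = 16
Critical path = longest = max(18, 11, 16)
= 18 (Path A)


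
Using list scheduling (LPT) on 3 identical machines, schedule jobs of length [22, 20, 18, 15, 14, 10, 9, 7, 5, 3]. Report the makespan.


Jobs (LPT sorted): [22, 20, 18, 15, 14, 10, 9, 7, 5, 3]
Machines: 3
  J=22 → Machine 1 (load: 0+22=22)
  J=20 → Machine 2 (load: 0+20=20)
  J=18 → Machine 3 (load: 0+18=18)
  J=15 → Machine 3 (load: 18+15=33)
  J=14 → Machine 2 (load: 20+14=34)
  J=10 → Machine 1 (load: 22+10=32)
  J=9 → Machine 1 (load: 32+9=41)
  J=7 → Machine 3 (load: 33+7=40)
  J=5 → Machine 2 (load: 34+5=39)
  J=3 → Machine 2 (load: 39+3=42)
Machine loads: [41, 42, 40]
Makespan = max = 42 time units


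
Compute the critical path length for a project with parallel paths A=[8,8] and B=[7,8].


Path A: 8 + 8 = 16
Path B: 7 + 8 = 15
Critical path = longest = max(16, 15)
= 16 (Path A)


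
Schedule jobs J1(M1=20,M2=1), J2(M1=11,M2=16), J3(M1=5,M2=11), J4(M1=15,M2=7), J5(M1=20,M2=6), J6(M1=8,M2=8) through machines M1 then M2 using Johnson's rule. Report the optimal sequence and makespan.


Johnson's rule:
Group 1 (M1≤M2, sort by M1): ['J3', 'J6', 'J2']
Group 2 (M1>M2, sort desc M2): ['J4', 'J5', 'J1']
Sequence: J3 → J6 → J2 → J4 → J5 → J1
Makespan calculation:
  J3: M1 done=5, M2 done=16
  J6: M1 done=13, M2 done=24
  J2: M1 done=24, M2 done=40
  J4: M1 done=39, M2 done=47
  J5: M1 done=59, M2 done=65
  J1: M1 done=79, M2 done=80
= Sequence: J3 → J6 → J2 → J4 → J5 → J1, Makespan: 80


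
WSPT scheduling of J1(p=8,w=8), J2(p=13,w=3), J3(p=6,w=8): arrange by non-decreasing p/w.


WSPT (Smith's rule): sort by p/w ascending
  J3: p/w = 6/8 = 0.750
  J1: p/w = 8/8 = 1.000
  J2: p/w = 13/3 = 4.333
Order: J3 → J1 → J2


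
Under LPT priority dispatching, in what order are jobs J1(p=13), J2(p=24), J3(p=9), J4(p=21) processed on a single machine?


LPT: sort by longest processing time first
  J2: p=24
  J4: p=21
  J1: p=13
  J3: p=9
Order: J2 → J4 → J1 → J3


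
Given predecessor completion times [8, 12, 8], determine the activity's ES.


ES = max of all predecessor completion times
Predecessors: [8, 12, 8]
ES = max(8, 12, 8)
= 12


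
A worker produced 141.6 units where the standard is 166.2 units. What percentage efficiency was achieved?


Efficiency = (actual / standard) × 100
= (141.6 / 166.2) × 100
= 85.2%


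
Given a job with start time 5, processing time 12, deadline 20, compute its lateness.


Completion = 5 + 12 = 17
Lateness = C - d = 17 - 20
= -3


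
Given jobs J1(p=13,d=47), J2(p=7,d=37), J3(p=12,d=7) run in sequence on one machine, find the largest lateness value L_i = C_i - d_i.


Lateness per job (L = C - d):
  J1: C=13, d=47, L=-34
  J2: C=20, d=37, L=-17
  J3: C=32, d=7, L=25
Lmax = max(-34, -17, 25)
= 25


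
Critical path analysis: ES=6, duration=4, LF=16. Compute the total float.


EF = ES + duration = 6 + 4 = 10
LS = LF - duration = 16 - 4 = 12
Total Float = LF - EF = 16 - 10
(or LS - ES = 12 - 6)
= 6


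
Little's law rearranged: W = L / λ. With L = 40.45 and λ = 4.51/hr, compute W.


Little's law: L = λW → W = L / λ
= 40.45 / 4.51
= 8.97 hours


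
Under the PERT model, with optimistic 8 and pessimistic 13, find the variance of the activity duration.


σ² = ((p - o) / 6)² = (p - o)² / 36
= (13 - 8)² / 36
= 5² / 36
= 25 / 36
= 0.6944


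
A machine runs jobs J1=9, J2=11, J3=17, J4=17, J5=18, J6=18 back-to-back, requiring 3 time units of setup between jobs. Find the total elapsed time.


Makespan = Σ processing + (n-1) × setup
= (9 + 11 + 17 + 17 + 18 + 18) + (6-1)×3
= 90 + 15
= 105 time units


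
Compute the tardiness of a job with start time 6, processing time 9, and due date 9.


Completion = start + processing = 6 + 9 = 15
Tardiness = max(0, C - d) = max(0, 15 - 9)
= max(0, 6)
= 6


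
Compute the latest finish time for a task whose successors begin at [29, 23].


LF = min of all successor start times
Successors start at: [29, 23]
LF = min(29, 23)
= 23


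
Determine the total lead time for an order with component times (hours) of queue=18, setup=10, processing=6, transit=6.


Lead time = queue + setup + processing + transit
= 18 + 10 + 6 + 6
= 40 hours


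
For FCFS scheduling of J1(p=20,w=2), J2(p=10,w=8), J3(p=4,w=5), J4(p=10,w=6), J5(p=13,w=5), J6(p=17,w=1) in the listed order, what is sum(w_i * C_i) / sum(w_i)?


Completion times:
  J1: C=20, w×C=2×20=40
  J2: C=30, w×C=8×30=240
  J3: C=34, w×C=5×34=170
  J4: C=44, w×C=6×44=264
  J5: C=57, w×C=5×57=285
  J6: C=74, w×C=1×74=74
Sum w×C = 1073
Sum w = 27
Weighted avg = 1073/27
= 39.74


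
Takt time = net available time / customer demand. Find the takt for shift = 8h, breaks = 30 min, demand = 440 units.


Available = 8×60 - 30 = 450 min
Takt time = 450 / 440
= 1.02 min/unit


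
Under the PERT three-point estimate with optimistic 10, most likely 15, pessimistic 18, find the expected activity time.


te = (o + 4m + p) / 6
= (10 + 4×15 + 18) / 6
= (10 + 60 + 18) / 6
= 88 / 6
= 14.67


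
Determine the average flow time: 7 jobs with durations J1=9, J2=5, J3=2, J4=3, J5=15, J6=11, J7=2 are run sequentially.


Completion times:
  J1: completes at 9
  J2: completes at 14
  J3: completes at 16
  J4: completes at 19
  J5: completes at 34
  J6: completes at 45
  J7: completes at 47
Sum = 184
Average = 184/7
= 26.29


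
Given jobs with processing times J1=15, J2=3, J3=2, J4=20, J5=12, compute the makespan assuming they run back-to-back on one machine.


Sequential makespan: sum all processing times
= 15 + 3 + 2 + 20 + 12
= 52 time units


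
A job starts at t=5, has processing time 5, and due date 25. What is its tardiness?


Completion = start + processing = 5 + 5 = 10
Tardiness = max(0, C - d) = max(0, 10 - 25)
= max(0, -15)
= 0


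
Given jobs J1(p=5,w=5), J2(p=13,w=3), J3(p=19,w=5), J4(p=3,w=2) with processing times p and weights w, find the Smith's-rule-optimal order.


WSPT (Smith's rule): sort by p/w ascending
  J1: p/w = 5/5 = 1.000
  J4: p/w = 3/2 = 1.500
  J3: p/w = 19/5 = 3.800
  J2: p/w = 13/3 = 4.333
Order: J1 → J4 → J3 → J2


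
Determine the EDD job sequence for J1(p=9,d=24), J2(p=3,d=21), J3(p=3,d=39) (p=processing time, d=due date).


EDD: sort by earliest due date
  J2: d=21, p=3
  J1: d=24, p=9
  J3: d=39, p=3
Order: J2 → J1 → J3


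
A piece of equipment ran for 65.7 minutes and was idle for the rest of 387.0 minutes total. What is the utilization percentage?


Utilization = busy / total × 100
= 65.7 / 387.0 × 100
= 17.0%


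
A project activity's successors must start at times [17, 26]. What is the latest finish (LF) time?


LF = min of all successor start times
Successors start at: [17, 26]
LF = min(17, 26)
= 17


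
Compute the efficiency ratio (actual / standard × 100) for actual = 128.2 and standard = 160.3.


Efficiency = (actual / standard) × 100
= (128.2 / 160.3) × 100
= 80.0%


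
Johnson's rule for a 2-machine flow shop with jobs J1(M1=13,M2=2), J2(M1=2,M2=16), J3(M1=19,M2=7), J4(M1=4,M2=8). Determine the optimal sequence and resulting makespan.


Johnson's rule:
Group 1 (M1≤M2, sort by M1): ['J2', 'J4']
Group 2 (M1>M2, sort desc M2): ['J3', 'J1']
Sequence: J2 → J4 → J3 → J1
Makespan calculation:
  J2: M1 done=2, M2 done=18
  J4: M1 done=6, M2 done=26
  J3: M1 done=25, M2 done=33
  J1: M1 done=38, M2 done=40
= Sequence: J2 → J4 → J3 → J1, Makespan: 40


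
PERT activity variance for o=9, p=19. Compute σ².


σ² = ((p - o) / 6)² = (p - o)² / 36
= (19 - 9)² / 36
= 10² / 36
= 100 / 36
= 2.7778


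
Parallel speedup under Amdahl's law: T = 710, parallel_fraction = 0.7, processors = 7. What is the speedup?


Amdahl's law: T_p = T × ((1-p) + p/N)
= 710 × ((1-0.7) + 0.7/7)
= 710 × (0.30 + 0.1000)
= 710 × 0.4000
= 284.00
Speedup = 710/284.00
= 2.50×


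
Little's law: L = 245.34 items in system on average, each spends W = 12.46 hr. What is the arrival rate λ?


Little's law: L = λW → λ = L / W
= 245.34 / 12.46
= 19.69 per hour


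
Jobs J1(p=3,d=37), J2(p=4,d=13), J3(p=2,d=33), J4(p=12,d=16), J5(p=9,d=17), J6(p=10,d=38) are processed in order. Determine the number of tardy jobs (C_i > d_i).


Completion vs due date:
  J1: C=3, d=37 → on time
  J2: C=7, d=13 → on time
  J3: C=9, d=33 → on time
  J4: C=21, d=16 → TARDY
  J5: C=30, d=17 → TARDY
  J6: C=40, d=38 → TARDY
Tardy jobs: J4, J5, J6
Count = 3


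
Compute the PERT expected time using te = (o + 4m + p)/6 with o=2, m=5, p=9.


te = (o + 4m + p) / 6
= (2 + 4×5 + 9) / 6
= (2 + 20 + 9) / 6
= 31 / 6
= 5.17


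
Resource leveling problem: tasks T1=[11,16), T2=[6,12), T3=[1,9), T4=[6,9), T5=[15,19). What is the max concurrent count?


Check each time point for overlaps:
  t=6: 3 tasks active (T2, T3, T4)
Max concurrent = 3


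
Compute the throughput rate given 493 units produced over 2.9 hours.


Throughput = units / time
= 493 / 2.9
= 170.0 units/hour


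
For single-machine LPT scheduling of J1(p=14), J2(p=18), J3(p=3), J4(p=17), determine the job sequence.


LPT: sort by longest processing time first
  J2: p=18
  J4: p=17
  J1: p=14
  J3: p=3
Order: J2 → J4 → J1 → J3


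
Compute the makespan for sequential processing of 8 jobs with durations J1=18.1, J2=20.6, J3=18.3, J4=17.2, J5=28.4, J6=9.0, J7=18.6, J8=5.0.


Sequential makespan: sum all processing times
= 18.1 + 20.6 + 18.3 + 17.2 + 28.4 + 9.0 + 18.6 + 5.0
= 135.2 time units


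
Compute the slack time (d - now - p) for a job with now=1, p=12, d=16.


Slack = due - current_time - processing
= 16 - 1 - 12
= 3


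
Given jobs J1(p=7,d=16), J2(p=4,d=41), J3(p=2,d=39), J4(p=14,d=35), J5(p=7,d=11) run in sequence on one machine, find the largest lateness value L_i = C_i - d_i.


Lateness per job (L = C - d):
  J1: C=7, d=16, L=-9
  J2: C=11, d=41, L=-30
  J3: C=13, d=39, L=-26
  J4: C=27, d=35, L=-8
  J5: C=34, d=11, L=23
Lmax = max(-9, -30, -26, -8, 23)
= 23


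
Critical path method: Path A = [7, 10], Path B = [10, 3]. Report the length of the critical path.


Path A: 7 + 10 = 17
Path B: 10 + 3 = 13
Critical path = longest = max(17, 13)
= 17 (Path A)


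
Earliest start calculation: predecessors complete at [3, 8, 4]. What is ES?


ES = max of all predecessor completion times
Predecessors: [3, 8, 4]
ES = max(3, 8, 4)
= 8


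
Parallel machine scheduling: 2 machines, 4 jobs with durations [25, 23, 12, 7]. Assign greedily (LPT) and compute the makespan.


Jobs (LPT sorted): [25, 23, 12, 7]
Machines: 2
  J=25 → Machine 1 (load: 0+25=25)
  J=23 → Machine 2 (load: 0+23=23)
  J=12 → Machine 2 (load: 23+12=35)
  J=7 → Machine 1 (load: 25+7=32)
Machine loads: [32, 35]
Makespan = max = 35 time units


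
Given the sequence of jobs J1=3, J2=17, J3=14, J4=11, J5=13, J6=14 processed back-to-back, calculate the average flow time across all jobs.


Completion times:
  J1: completes at 3
  J2: completes at 20
  J3: completes at 34
  J4: completes at 45
  J5: completes at 58
  J6: completes at 72
Sum = 232
Average = 232/6
= 38.67


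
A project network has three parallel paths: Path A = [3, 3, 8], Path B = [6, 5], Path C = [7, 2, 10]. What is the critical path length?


Path A: 3 + 3 + 8 = 14
Path B: 6 + 5 = 11
Path C: 7 + 2 + 10 = 19
Critical path = longest = max(14, 11, 19)
= 19 (Path C)


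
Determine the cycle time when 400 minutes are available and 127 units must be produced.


Cycle time = available time / demand
= 400 / 127
= 3.15 min/unit


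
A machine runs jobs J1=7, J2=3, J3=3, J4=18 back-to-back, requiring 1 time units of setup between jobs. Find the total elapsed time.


Makespan = Σ processing + (n-1) × setup
= (7 + 3 + 3 + 18) + (4-1)×1
= 31 + 3
= 34 time units


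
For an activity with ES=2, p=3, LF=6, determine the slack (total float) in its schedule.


EF = ES + duration = 2 + 3 = 5
LS = LF - duration = 6 - 3 = 3
Total Float = LF - EF = 6 - 5
(or LS - ES = 3 - 2)
= 1


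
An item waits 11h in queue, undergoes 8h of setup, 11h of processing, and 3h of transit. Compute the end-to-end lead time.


Lead time = queue + setup + processing + transit
= 11 + 8 + 11 + 3
= 33 hours


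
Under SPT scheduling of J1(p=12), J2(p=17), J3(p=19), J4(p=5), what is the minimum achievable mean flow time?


SPT order: J4 → J1 → J2 → J3
Completion times:
  J4: C=5
  J1: C=17
  J2: C=34
  J3: C=53
Sum = 109, n = 4
Mean flow = 109/4
= 27.25


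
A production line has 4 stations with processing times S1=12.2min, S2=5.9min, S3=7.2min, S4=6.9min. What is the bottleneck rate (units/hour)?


Bottleneck = longest station time
Station times: [12.2, 5.9, 7.2, 6.9]
Max = 12.2 min
Rate = 60 / 12.2
= 4.92 units/hour (bottleneck: 12.2min)


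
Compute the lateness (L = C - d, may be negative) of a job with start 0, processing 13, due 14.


Completion = 0 + 13 = 13
Lateness = C - d = 13 - 14
= -1


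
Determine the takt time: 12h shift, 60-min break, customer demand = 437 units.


Available = 12×60 - 60 = 660 min
Takt time = 660 / 437
= 1.51 min/unit


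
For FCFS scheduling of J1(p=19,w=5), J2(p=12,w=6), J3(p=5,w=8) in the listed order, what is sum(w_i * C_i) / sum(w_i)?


Completion times:
  J1: C=19, w×C=5×19=95
  J2: C=31, w×C=6×31=186
  J3: C=36, w×C=8×36=288
Sum w×C = 569
Sum w = 19
Weighted avg = 569/19
= 29.95


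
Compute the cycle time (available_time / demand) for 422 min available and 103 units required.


Cycle time = available time / demand
= 422 / 103
= 4.10 min/unit


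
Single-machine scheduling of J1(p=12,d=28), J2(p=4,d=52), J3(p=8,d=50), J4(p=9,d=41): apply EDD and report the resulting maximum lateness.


EDD order: J1 → J4 → J3 → J2
Completion and lateness:
  J1: C=12, d=28, L=12-28=-16
  J4: C=21, d=41, L=21-41=-20
  J3: C=29, d=50, L=29-50=-21
  J2: C=33, d=52, L=33-52=-19
Lmax = max(-16, -20, -21, -19)
= -16


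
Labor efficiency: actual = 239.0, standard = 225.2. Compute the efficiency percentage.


Efficiency = (actual / standard) × 100
= (239.0 / 225.2) × 100
= 106.1%


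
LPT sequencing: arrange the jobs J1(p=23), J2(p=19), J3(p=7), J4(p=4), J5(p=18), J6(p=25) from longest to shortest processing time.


LPT: sort by longest processing time first
  J6: p=25
  J1: p=23
  J2: p=19
  J5: p=18
  J3: p=7
  J4: p=4
Order: J6 → J1 → J2 → J5 → J3 → J4


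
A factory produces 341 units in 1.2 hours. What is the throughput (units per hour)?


Throughput = units / time
= 341 / 1.2
= 284.2 units/hour


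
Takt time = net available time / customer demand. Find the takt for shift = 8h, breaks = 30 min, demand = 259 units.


Available = 8×60 - 30 = 450 min
Takt time = 450 / 259
= 1.74 min/unit


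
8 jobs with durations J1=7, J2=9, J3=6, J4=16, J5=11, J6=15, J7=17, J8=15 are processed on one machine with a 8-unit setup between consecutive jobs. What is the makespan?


Makespan = Σ processing + (n-1) × setup
= (7 + 9 + 6 + 16 + 11 + 15 + 17 + 15) + (8-1)×8
= 96 + 56
= 152 time units


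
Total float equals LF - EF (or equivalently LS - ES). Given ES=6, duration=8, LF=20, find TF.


EF = ES + duration = 6 + 8 = 14
LS = LF - duration = 20 - 8 = 12
Total Float = LF - EF = 20 - 14
(or LS - ES = 12 - 6)
= 6


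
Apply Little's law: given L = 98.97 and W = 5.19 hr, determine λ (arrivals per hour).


Little's law: L = λW → λ = L / W
= 98.97 / 5.19
= 19.07 per hour


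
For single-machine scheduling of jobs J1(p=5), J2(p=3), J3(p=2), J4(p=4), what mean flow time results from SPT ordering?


SPT order: J3 → J2 → J4 → J1
Completion times:
  J3: C=2
  J2: C=5
  J4: C=9
  J1: C=14
Sum = 30, n = 4
Mean flow = 30/4
= 7.50


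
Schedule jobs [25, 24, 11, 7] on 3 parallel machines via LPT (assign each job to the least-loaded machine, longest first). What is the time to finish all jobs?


Jobs (LPT sorted): [25, 24, 11, 7]
Machines: 3
  J=25 → Machine 1 (load: 0+25=25)
  J=24 → Machine 2 (load: 0+24=24)
  J=11 → Machine 3 (load: 0+11=11)
  J=7 → Machine 3 (load: 11+7=18)
Machine loads: [25, 24, 18]
Makespan = max = 25 time units


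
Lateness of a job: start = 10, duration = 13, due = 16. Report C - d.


Completion = 10 + 13 = 23
Lateness = C - d = 23 - 16
= 7


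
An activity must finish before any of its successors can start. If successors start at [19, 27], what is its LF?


LF = min of all successor start times
Successors start at: [19, 27]
LF = min(19, 27)
= 19


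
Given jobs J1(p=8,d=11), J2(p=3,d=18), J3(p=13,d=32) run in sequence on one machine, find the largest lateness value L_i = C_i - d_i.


Lateness per job (L = C - d):
  J1: C=8, d=11, L=-3
  J2: C=11, d=18, L=-7
  J3: C=24, d=32, L=-8
Lmax = max(-3, -7, -8)
= -3


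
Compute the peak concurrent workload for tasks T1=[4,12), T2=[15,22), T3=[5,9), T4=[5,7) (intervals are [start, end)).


Check each time point for overlaps:
  t=5: 3 tasks active (T1, T3, T4)
Max concurrent = 3


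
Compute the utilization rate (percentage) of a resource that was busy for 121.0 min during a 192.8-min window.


Utilization = busy / total × 100
= 121.0 / 192.8 × 100
= 62.8%


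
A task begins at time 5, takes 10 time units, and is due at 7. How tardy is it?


Completion = start + processing = 5 + 10 = 15
Tardiness = max(0, C - d) = max(0, 15 - 7)
= max(0, 8)
= 8


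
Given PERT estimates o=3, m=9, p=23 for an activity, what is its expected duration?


te = (o + 4m + p) / 6
= (3 + 4×9 + 23) / 6
= (3 + 36 + 23) / 6
= 62 / 6
= 10.33


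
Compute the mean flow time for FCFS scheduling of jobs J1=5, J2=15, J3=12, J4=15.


Completion times:
  J1: completes at 5
  J2: completes at 20
  J3: completes at 32
  J4: completes at 47
Sum = 104
Average = 104/4
= 26.00


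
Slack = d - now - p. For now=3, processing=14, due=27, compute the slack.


Slack = due - current_time - processing
= 27 - 3 - 14
= 10


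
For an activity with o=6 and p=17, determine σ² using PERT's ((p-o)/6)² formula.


σ² = ((p - o) / 6)² = (p - o)² / 36
= (17 - 6)² / 36
= 11² / 36
= 121 / 36
= 3.3611


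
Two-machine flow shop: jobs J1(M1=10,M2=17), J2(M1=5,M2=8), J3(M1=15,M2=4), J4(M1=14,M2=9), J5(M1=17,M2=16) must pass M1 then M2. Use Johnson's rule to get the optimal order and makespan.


Johnson's rule:
Group 1 (M1≤M2, sort by M1): ['J2', 'J1']
Group 2 (M1>M2, sort desc M2): ['J5', 'J4', 'J3']
Sequence: J2 → J1 → J5 → J4 → J3
Makespan calculation:
  J2: M1 done=5, M2 done=13
  J1: M1 done=15, M2 done=32
  J5: M1 done=32, M2 done=48
  J4: M1 done=46, M2 done=57
  J3: M1 done=61, M2 done=65
= Sequence: J2 → J1 → J5 → J4 → J3, Makespan: 65


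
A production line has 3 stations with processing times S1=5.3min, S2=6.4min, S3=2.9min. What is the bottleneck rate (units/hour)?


Bottleneck = longest station time
Station times: [5.3, 6.4, 2.9]
Max = 6.4 min
Rate = 60 / 6.4
= 9.38 units/hour (bottleneck: 6.4min)


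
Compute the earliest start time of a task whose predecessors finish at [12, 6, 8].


ES = max of all predecessor completion times
Predecessors: [12, 6, 8]
ES = max(12, 6, 8)
= 12


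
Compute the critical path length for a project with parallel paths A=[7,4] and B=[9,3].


Path A: 7 + 4 = 11
Path B: 9 + 3 = 12
Critical path = longest = max(11, 12)
= 12 (Path B)


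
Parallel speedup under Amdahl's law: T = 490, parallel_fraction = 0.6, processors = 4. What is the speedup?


Amdahl's law: T_p = T × ((1-p) + p/N)
= 490 × ((1-0.6) + 0.6/4)
= 490 × (0.40 + 0.1500)
= 490 × 0.5500
= 269.50
Speedup = 490/269.50
= 1.82×


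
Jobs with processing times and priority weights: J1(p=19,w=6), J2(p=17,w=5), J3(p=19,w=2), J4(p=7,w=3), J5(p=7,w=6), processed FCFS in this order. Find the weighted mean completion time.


Completion times:
  J1: C=19, w×C=6×19=114
  J2: C=36, w×C=5×36=180
  J3: C=55, w×C=2×55=110
  J4: C=62, w×C=3×62=186
  J5: C=69, w×C=6×69=414
Sum w×C = 1004
Sum w = 22
Weighted avg = 1004/22
= 45.64


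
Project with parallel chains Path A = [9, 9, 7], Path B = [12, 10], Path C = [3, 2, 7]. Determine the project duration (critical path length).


Path A: 9 + 9 + 7 = 25
Path B: 12 + 10 = 22
Path C: 3 + 2 + 7 = 12
Critical path = longest = max(25, 22, 12)
= 25 (Path A)


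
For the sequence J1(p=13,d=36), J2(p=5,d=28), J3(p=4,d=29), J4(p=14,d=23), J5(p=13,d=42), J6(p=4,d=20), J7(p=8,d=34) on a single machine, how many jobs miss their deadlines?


Completion vs due date:
  J1: C=13, d=36 → on time
  J2: C=18, d=28 → on time
  J3: C=22, d=29 → on time
  J4: C=36, d=23 → TARDY
  J5: C=49, d=42 → TARDY
  J6: C=53, d=20 → TARDY
  J7: C=61, d=34 → TARDY
Tardy jobs: J4, J5, J6, J7
Count = 4


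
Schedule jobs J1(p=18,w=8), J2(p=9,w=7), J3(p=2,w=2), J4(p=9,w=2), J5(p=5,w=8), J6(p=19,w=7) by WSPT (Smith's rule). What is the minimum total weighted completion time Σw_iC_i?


WSPT order (by p/w): J5 → J3 → J2 → J1 → J6 → J4
  J5: C=5, w·C=8×5=40
  J3: C=7, w·C=2×7=14
  J2: C=16, w·C=7×16=112
  J1: C=34, w·C=8×34=272
  J6: C=53, w·C=7×53=371
  J4: C=62, w·C=2×62=124
Σ w·C = 933
= 933


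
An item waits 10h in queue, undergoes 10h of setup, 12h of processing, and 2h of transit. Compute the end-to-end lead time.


Lead time = queue + setup + processing + transit
= 10 + 10 + 12 + 2
= 34 hours


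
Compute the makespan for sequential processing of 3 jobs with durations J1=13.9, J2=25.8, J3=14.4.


Sequential makespan: sum all processing times
= 13.9 + 25.8 + 14.4
= 54.1 time units


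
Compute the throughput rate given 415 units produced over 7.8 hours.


Throughput = units / time
= 415 / 7.8
= 53.2 units/hour


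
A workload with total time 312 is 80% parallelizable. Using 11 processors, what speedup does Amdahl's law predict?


Amdahl's law: T_p = T × ((1-p) + p/N)
= 312 × ((1-0.8) + 0.8/11)
= 312 × (0.20 + 0.0727)
= 312 × 0.2727
= 85.09
Speedup = 312/85.09
= 3.67×


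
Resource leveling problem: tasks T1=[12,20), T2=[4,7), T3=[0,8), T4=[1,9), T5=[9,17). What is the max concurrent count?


Check each time point for overlaps:
  t=4: 3 tasks active (T2, T3, T4)
Max concurrent = 3


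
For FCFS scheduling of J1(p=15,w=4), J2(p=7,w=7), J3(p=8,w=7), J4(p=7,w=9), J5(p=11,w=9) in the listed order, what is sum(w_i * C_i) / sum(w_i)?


Completion times:
  J1: C=15, w×C=4×15=60
  J2: C=22, w×C=7×22=154
  J3: C=30, w×C=7×30=210
  J4: C=37, w×C=9×37=333
  J5: C=48, w×C=9×48=432
Sum w×C = 1189
Sum w = 36
Weighted avg = 1189/36
= 33.03


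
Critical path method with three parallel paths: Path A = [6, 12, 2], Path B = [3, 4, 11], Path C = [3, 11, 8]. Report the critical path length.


Path A: 6 + 12 + 2 = 20
Path B: 3 + 4 + 11 = 18
Path C: 3 + 11 + 8 = 22
Critical path = longest = max(20, 18, 22)
= 22 (Path C)


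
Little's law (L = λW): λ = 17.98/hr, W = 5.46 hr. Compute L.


Little's law: L = λ × W
= 17.98 × 5.46
= 98.17


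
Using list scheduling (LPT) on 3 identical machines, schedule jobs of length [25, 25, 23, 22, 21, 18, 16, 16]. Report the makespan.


Jobs (LPT sorted): [25, 25, 23, 22, 21, 18, 16, 16]
Machines: 3
  J=25 → Machine 1 (load: 0+25=25)
  J=25 → Machine 2 (load: 0+25=25)
  J=23 → Machine 3 (load: 0+23=23)
  J=22 → Machine 3 (load: 23+22=45)
  J=21 → Machine 1 (load: 25+21=46)
  J=18 → Machine 2 (load: 25+18=43)
  J=16 → Machine 2 (load: 43+16=59)
  J=16 → Machine 3 (load: 45+16=61)
Machine loads: [46, 59, 61]
Makespan = max = 61 time units


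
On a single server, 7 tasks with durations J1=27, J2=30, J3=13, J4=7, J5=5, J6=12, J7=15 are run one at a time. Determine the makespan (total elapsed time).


Sequential makespan: sum all processing times
= 27 + 30 + 13 + 7 + 5 + 12 + 15
= 109 time units


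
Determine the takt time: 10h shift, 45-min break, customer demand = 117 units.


Available = 10×60 - 45 = 555 min
Takt time = 555 / 117
= 4.74 min/unit


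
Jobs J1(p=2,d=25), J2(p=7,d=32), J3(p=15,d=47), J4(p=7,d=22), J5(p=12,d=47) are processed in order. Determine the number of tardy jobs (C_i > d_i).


Completion vs due date:
  J1: C=2, d=25 → on time
  J2: C=9, d=32 → on time
  J3: C=24, d=47 → on time
  J4: C=31, d=22 → TARDY
  J5: C=43, d=47 → on time
Tardy jobs: J4
Count = 1


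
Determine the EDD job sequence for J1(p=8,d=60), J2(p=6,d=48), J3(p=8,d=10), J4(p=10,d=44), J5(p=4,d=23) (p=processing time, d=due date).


EDD: sort by earliest due date
  J3: d=10, p=8
  J5: d=23, p=4
  J4: d=44, p=10
  J2: d=48, p=6
  J1: d=60, p=8
Order: J3 → J5 → J4 → J2 → J1


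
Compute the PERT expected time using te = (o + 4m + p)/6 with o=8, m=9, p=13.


te = (o + 4m + p) / 6
= (8 + 4×9 + 13) / 6
= (8 + 36 + 13) / 6
= 57 / 6
= 9.50


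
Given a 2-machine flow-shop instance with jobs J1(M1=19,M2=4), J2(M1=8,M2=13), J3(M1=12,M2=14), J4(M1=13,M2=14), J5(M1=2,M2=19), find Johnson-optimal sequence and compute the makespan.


Johnson's rule:
Group 1 (M1≤M2, sort by M1): ['J5', 'J2', 'J3', 'J4']
Group 2 (M1>M2, sort desc M2): ['J1']
Sequence: J5 → J2 → J3 → J4 → J1
Makespan calculation:
  J5: M1 done=2, M2 done=21
  J2: M1 done=10, M2 done=34
  J3: M1 done=22, M2 done=48
  J4: M1 done=35, M2 done=62
  J1: M1 done=54, M2 done=66
= Sequence: J5 → J2 → J3 → J4 → J1, Makespan: 66
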